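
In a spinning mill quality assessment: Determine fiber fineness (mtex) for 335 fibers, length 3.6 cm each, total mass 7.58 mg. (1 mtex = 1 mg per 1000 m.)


Formula: fineness (mtex) = mass (mg) / total length (km) = (mass_mg / total_length_m) * 1000
Step 1: Convert fiber length: 3.6 cm = 0.036 m
Step 2: Total fiber length = 335 * 0.036 = 12.06 m
Step 3: Linear density = 7.58 mg / 12.06 m = 0.6285 mg/m
Step 4: fineness = 0.6285 * 1000 = 628.5 mtex

628.5 mtex


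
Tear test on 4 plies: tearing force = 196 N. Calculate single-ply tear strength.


Formula: Per-ply strength = Total force / Number of plies
Per-ply = 196 N / 4
Per-ply = 49 N

49 N


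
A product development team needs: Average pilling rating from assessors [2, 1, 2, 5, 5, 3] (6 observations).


Formula: Mean = sum / count
Sum = 2 + 1 + 2 + 5 + 5 + 3 = 18
Mean = 18 / 6 = 3.0

3.0


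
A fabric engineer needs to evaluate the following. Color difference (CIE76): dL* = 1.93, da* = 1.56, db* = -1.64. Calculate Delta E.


Formula: Delta E = sqrt(dL*^2 + da*^2 + db*^2)
Step 1: dL*^2 = 1.93^2 = 3.7249
Step 2: da*^2 = 1.56^2 = 2.4336
Step 3: db*^2 = (-1.64)^2 = 2.6896
Step 4: Sum = 3.7249 + 2.4336 + 2.6896 = 8.8481
Step 5: Delta E = sqrt(8.8481) = 2.97

2.97 Delta E


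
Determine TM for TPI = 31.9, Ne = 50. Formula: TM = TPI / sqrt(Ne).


Formula: TM = TPI / sqrt(Ne)
Step 1: sqrt(Ne) = sqrt(50) = 7.0711
Step 2: TM = 31.9 / 7.0711 = 4.51

4.51 TM


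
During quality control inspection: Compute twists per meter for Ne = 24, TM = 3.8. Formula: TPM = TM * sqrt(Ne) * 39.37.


Formula: TPM = TM * sqrt(Ne) * 39.37
Step 1: sqrt(Ne) = sqrt(24) = 4.899
Step 2: TM * sqrt(Ne) = 3.8 * 4.899 = 18.6162
Step 3: TPM = 18.6162 * 39.37 = 733 twists/m

733 twists/m


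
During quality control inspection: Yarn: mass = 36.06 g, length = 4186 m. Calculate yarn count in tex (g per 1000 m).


Formula: Tex = (mass_g / length_m) * 1000
Substituting: Tex = (36.06 / 4186) * 1000
Intermediate: 36.06 / 4186 = 0.00861443 g/m
Tex = 0.00861443 * 1000 = 8.61 tex

8.61 tex


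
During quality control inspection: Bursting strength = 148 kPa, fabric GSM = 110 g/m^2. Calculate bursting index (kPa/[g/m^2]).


Formula: Bursting Index = Bursting Strength / Fabric GSM
BI = 148 kPa / 110 g/m^2
BI = 1.345 kPa/(g/m^2)

1.345 kPa/(g/m^2)


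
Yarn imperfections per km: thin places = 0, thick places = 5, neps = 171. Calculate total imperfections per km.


Formula: Total = thin places + thick places + neps
Total = 0 + 5 + 171
Total = 176 imperfections/km

176 imperfections/km


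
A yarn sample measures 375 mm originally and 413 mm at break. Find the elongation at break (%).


Formula: Elongation (%) = ((L_break - L0) / L0) * 100
Step 1: Extension = 413 - 375 = 38 mm
Step 2: Elongation = (38 / 375) * 100
Step 3: Elongation = 0.101333 * 100 = 10.1333% ≈ 10.1%

10.1%


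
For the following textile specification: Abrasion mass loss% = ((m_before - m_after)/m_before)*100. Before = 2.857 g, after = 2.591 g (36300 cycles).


Formula: Mass loss% = ((m_before - m_after) / m_before) * 100
Step 1: Mass loss = 2.857 - 2.591 = 0.266 g
Step 2: Ratio = 0.266 / 2.857 = 0.0931047
Step 3: Mass loss% = 0.0931047 * 100 = 9.31047% ≈ 9.31%

9.31%


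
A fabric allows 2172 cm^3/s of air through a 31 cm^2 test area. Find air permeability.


Formula: Air Permeability = Airflow / Test Area
AP = 2172 cm^3/s / 31 cm^2
AP = 70.1 cm^3/s/cm^2

70.1 cm^3/s/cm^2


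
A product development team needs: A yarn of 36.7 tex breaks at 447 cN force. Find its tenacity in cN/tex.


Formula: Tenacity = Breaking force / Linear density
Tenacity = 447 cN / 36.7 tex
Tenacity = 12.18 cN/tex

12.18 cN/tex


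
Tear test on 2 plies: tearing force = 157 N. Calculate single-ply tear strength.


Formula: Per-ply strength = Total force / Number of plies
Per-ply = 157 N / 2
Per-ply = 78.5 N

78.5 N


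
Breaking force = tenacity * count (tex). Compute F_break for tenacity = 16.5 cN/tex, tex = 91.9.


Formula: Breaking force = Tenacity * Linear density
F = 16.5 cN/tex * 91.9 tex
F = 1516.35 cN

1516.35 cN


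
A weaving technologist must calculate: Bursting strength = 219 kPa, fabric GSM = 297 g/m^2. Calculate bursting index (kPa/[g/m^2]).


Formula: Bursting Index = Bursting Strength / Fabric GSM
BI = 219 kPa / 297 g/m^2
BI = 0.737 kPa/(g/m^2)

0.737 kPa/(g/m^2)


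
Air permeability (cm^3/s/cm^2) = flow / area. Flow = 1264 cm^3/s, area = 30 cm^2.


Formula: Air Permeability = Airflow / Test Area
AP = 1264 cm^3/s / 30 cm^2
AP = 42.1 cm^3/s/cm^2

42.1 cm^3/s/cm^2


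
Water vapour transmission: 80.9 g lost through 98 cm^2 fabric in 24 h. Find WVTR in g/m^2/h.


Formula: WVTR = mass_loss / (area * time)
Step 1: Convert area: 98 cm^2 = 0.0098 m^2
Step 2: WVTR = 80.9 g / (0.0098 m^2 * 24 h)
Step 3: WVTR = 80.9 / 0.2352 = 344.0 g/m^2/h

344.0 g/m^2/h


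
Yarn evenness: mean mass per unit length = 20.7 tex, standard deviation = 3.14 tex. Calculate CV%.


Formula: CV% = (standard deviation / mean) * 100
Step 1: Ratio = 3.14 / 20.7 = 0.151691
Step 2: CV% = 0.151691 * 100 = 15.1691% ≈ 15.2%

15.2%


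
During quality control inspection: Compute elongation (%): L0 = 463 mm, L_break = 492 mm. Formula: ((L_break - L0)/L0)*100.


Formula: Elongation (%) = ((L_break - L0) / L0) * 100
Step 1: Extension = 492 - 463 = 29 mm
Step 2: Elongation = (29 / 463) * 100
Step 3: Elongation = 0.062635 * 100 = 6.2635% ≈ 6.3%

6.3%


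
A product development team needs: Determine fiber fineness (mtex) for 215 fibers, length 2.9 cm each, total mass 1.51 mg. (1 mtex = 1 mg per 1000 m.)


Formula: fineness (mtex) = mass (mg) / total length (km) = (mass_mg / total_length_m) * 1000
Step 1: Convert fiber length: 2.9 cm = 0.029 m
Step 2: Total fiber length = 215 * 0.029 = 6.235 m
Step 3: Linear density = 1.51 mg / 6.235 m = 0.2422 mg/m
Step 4: fineness = 0.2422 * 1000 = 242.2 mtex

242.2 mtex


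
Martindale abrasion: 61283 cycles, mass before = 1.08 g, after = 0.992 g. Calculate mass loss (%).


Formula: Mass loss% = ((m_before - m_after) / m_before) * 100
Step 1: Mass loss = 1.08 - 0.992 = 0.088 g
Step 2: Ratio = 0.088 / 1.08 = 0.0814815
Step 3: Mass loss% = 0.0814815 * 100 = 8.14815% ≈ 8.15%

8.15%


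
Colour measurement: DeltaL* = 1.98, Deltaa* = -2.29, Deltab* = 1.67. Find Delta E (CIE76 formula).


Formula: Delta E = sqrt(dL*^2 + da*^2 + db*^2)
Step 1: dL*^2 = 1.98^2 = 3.9204
Step 2: da*^2 = (-2.29)^2 = 5.2441
Step 3: db*^2 = 1.67^2 = 2.7889
Step 4: Sum = 3.9204 + 5.2441 + 2.7889 = 11.9534
Step 5: Delta E = sqrt(11.9534) = 3.46

3.46 Delta E


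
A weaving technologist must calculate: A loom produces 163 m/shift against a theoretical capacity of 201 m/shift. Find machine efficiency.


Formula: Efficiency% = (Actual output / Theoretical output) * 100
Efficiency% = (163 / 201) * 100
Efficiency% = 0.810945 * 100 = 81.0945% ≈ 81.1%

81.1%


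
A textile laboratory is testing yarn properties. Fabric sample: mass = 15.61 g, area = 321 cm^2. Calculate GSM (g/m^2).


Formula: GSM = mass_g / area_m2
Step 1: Convert area: 321 cm^2 = 321 / 10000 = 0.0321 m^2
Step 2: GSM = 15.61 g / 0.0321 m^2 = 486.3 g/m^2

486.3 g/m^2


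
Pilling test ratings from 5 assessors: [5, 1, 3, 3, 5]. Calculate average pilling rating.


Formula: Mean = sum / count
Sum = 5 + 1 + 3 + 3 + 5 = 17
Mean = 17 / 5 = 3.4

3.4


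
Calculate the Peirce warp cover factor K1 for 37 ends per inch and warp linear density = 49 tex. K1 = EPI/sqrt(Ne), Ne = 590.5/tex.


Formula: K1 = EPI / sqrt(Ne), with Ne = 590.5 / tex_warp
Step 1: Ne = 590.5 / 49 = 12.051
Step 2: sqrt(Ne) = sqrt(12.051) = 3.4715
Step 3: K1 = 37 / 3.4715 = 10.7

10.7


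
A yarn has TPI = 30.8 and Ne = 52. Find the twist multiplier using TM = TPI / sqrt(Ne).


Formula: TM = TPI / sqrt(Ne)
Step 1: sqrt(Ne) = sqrt(52) = 7.2111
Step 2: TM = 30.8 / 7.2111 = 4.27

4.27 TM


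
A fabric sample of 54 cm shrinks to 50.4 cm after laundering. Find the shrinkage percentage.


Formula: Shrinkage% = ((L_before - L_after) / L_before) * 100
Step 1: Shrinkage = 54 - 50.4 = 3.6 cm
Step 2: Shrinkage% = (3.6 / 54) * 100
Step 3: Shrinkage% = 0.066667 * 100 = 6.6667% ≈ 6.7%

6.7%


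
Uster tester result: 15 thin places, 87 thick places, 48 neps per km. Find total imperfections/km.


Formula: Total = thin places + thick places + neps
Total = 15 + 87 + 48
Total = 150 imperfections/km

150 imperfections/km


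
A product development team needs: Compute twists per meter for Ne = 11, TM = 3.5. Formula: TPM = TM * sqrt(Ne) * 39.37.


Formula: TPM = TM * sqrt(Ne) * 39.37
Step 1: sqrt(Ne) = sqrt(11) = 3.3166
Step 2: TM * sqrt(Ne) = 3.5 * 3.3166 = 11.6081
Step 3: TPM = 11.6081 * 39.37 = 457 twists/m

457 twists/m


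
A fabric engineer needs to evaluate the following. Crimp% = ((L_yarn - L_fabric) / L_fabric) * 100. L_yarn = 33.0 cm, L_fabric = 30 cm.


Formula: Crimp% = ((L_yarn - L_fabric) / L_fabric) * 100
Step 1: Extension = 33.0 - 30 = 3.0 cm
Step 2: Crimp% = (3.0 / 30) * 100
Step 3: Crimp% = 0.1 * 100 = 10.0%

10.0%


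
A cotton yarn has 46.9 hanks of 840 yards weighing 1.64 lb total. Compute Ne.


Formula: Ne = hanks / mass_lb
Substituting: Ne = 46.9 / 1.64
Ne = 28.6

28.6 Ne


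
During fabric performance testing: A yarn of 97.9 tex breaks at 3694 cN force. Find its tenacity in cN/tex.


Formula: Tenacity = Breaking force / Linear density
Tenacity = 3694 cN / 97.9 tex
Tenacity = 37.73 cN/tex

37.73 cN/tex


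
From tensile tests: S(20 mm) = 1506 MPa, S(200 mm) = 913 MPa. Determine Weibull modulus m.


Formula: m = ln(L1/L2) / ln(S2/S1)
Step 1: ln(L1/L2) = ln(20/200) = -2.30259
Step 2: S2/S1 = 913/1506 = 0.60624
Step 3: ln(S2/S1) = ln(0.60624) = -0.50048
Step 4: m = -2.30259 / -0.50048 = 4.60

4.60 (Weibull m)


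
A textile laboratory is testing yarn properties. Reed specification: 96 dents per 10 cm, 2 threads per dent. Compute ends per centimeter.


Formula: EPC = (dents per 10 cm * ends per dent) / 10
Step 1: Total ends per 10 cm = 96 * 2 = 192
Step 2: EPC = 192 / 10 = 19.2 ends/cm

19.2 ends/cm


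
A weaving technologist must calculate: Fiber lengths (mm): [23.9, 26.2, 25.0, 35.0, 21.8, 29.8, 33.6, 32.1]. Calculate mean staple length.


Formula: Mean = sum of lengths / count
Sum = 23.9 + 26.2 + 25.0 + 35.0 + 21.8 + 29.8 + 33.6 + 32.1
Sum = 227.4 mm
Mean = 227.4 / 8 = 28.43 mm

28.43 mm


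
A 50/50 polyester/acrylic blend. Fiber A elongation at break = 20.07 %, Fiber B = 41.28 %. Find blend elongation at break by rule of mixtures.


Formula: Blend property = (fraction_A * property_A) + (fraction_B * property_B)
Step 1: Contribution A = 50/100 * 20.07 % = 10.035 %
Step 2: Contribution B = 50/100 * 41.28 % = 20.64 %
Step 3: Blend elongation at break = 10.035 + 20.64 = 30.675 %

30.675 %


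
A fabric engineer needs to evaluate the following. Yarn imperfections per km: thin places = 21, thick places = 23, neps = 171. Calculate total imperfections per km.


Formula: Total = thin places + thick places + neps
Total = 21 + 23 + 171
Total = 215 imperfections/km

215 imperfections/km


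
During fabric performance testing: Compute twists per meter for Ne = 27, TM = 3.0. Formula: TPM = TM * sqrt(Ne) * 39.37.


Formula: TPM = TM * sqrt(Ne) * 39.37
Step 1: sqrt(Ne) = sqrt(27) = 5.1962
Step 2: TM * sqrt(Ne) = 3.0 * 5.1962 = 15.5886
Step 3: TPM = 15.5886 * 39.37 = 614 twists/m

614 twists/m


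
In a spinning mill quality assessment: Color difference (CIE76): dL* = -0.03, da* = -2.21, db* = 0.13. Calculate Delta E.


Formula: Delta E = sqrt(dL*^2 + da*^2 + db*^2)
Step 1: dL*^2 = (-0.03)^2 = 0.0009
Step 2: da*^2 = (-2.21)^2 = 4.8841
Step 3: db*^2 = 0.13^2 = 0.0169
Step 4: Sum = 0.0009 + 4.8841 + 0.0169 = 4.9019
Step 5: Delta E = sqrt(4.9019) = 2.21

2.21 Delta E


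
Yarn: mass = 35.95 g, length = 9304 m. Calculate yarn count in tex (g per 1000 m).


Formula: Tex = (mass_g / length_m) * 1000
Substituting: Tex = (35.95 / 9304) * 1000
Intermediate: 35.95 / 9304 = 0.00386393 g/m
Tex = 0.00386393 * 1000 = 3.86 tex

3.86 tex


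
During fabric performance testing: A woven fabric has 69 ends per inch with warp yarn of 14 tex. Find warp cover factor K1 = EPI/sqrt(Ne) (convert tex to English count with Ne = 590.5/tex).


Formula: K1 = EPI / sqrt(Ne), with Ne = 590.5 / tex_warp
Step 1: Ne = 590.5 / 14 = 42.179
Step 2: sqrt(Ne) = sqrt(42.179) = 6.4945
Step 3: K1 = 69 / 6.4945 = 10.6

10.6


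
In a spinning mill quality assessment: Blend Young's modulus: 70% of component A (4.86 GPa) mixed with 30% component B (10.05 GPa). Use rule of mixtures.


Formula: Blend property = (fraction_A * property_A) + (fraction_B * property_B)
Step 1: Contribution A = 70/100 * 4.86 GPa = 3.402 GPa
Step 2: Contribution B = 30/100 * 10.05 GPa = 3.015 GPa
Step 3: Blend Young's modulus = 3.402 + 3.015 = 6.417 GPa

6.417 GPa


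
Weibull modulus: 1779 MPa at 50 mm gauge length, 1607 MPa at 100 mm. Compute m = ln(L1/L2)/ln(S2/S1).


Formula: m = ln(L1/L2) / ln(S2/S1)
Step 1: ln(L1/L2) = ln(50/100) = -0.69315
Step 2: S2/S1 = 1607/1779 = 0.90332
Step 3: ln(S2/S1) = ln(0.90332) = -0.10168
Step 4: m = -0.69315 / -0.10168 = 6.82

6.82 (Weibull m)


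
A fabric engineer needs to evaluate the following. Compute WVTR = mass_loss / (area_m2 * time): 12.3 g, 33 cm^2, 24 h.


Formula: WVTR = mass_loss / (area * time)
Step 1: Convert area: 33 cm^2 = 0.0033 m^2
Step 2: WVTR = 12.3 g / (0.0033 m^2 * 24 h)
Step 3: WVTR = 12.3 / 0.0792 = 155.3 g/m^2/h

155.3 g/m^2/h


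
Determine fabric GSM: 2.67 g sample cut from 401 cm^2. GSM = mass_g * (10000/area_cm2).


Formula: GSM = mass_g / area_m2
Step 1: Convert area: 401 cm^2 = 401 / 10000 = 0.0401 m^2
Step 2: GSM = 2.67 g / 0.0401 m^2 = 66.6 g/m^2

66.6 g/m^2


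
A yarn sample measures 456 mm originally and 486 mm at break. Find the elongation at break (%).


Formula: Elongation (%) = ((L_break - L0) / L0) * 100
Step 1: Extension = 486 - 456 = 30 mm
Step 2: Elongation = (30 / 456) * 100
Step 3: Elongation = 0.065789 * 100 = 6.5789% ≈ 6.6%

6.6%


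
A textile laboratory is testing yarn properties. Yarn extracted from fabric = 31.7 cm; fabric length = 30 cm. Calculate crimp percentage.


Formula: Crimp% = ((L_yarn - L_fabric) / L_fabric) * 100
Step 1: Extension = 31.7 - 30 = 1.7 cm
Step 2: Crimp% = (1.7 / 30) * 100
Step 3: Crimp% = 0.056667 * 100 = 5.6667% ≈ 5.7%

5.7%


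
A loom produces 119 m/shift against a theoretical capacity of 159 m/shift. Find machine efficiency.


Formula: Efficiency% = (Actual output / Theoretical output) * 100
Efficiency% = (119 / 159) * 100
Efficiency% = 0.748428 * 100 = 74.8428% ≈ 74.8%

74.8%


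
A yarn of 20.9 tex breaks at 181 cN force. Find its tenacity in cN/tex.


Formula: Tenacity = Breaking force / Linear density
Tenacity = 181 cN / 20.9 tex
Tenacity = 8.66 cN/tex

8.66 cN/tex


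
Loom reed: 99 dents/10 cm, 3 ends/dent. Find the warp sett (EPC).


Formula: EPC = (dents per 10 cm * ends per dent) / 10
Step 1: Total ends per 10 cm = 99 * 3 = 297
Step 2: EPC = 297 / 10 = 29.7 ends/cm

29.7 ends/cm


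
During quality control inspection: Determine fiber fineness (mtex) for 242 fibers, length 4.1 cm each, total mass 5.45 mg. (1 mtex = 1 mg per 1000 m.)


Formula: fineness (mtex) = mass (mg) / total length (km) = (mass_mg / total_length_m) * 1000
Step 1: Convert fiber length: 4.1 cm = 0.041 m
Step 2: Total fiber length = 242 * 0.041 = 9.922 m
Step 3: Linear density = 5.45 mg / 9.922 m = 0.5493 mg/m
Step 4: fineness = 0.5493 * 1000 = 549.3 mtex

549.3 mtex


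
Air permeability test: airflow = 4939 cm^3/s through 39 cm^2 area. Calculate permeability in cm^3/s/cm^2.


Formula: Air Permeability = Airflow / Test Area
AP = 4939 cm^3/s / 39 cm^2
AP = 126.6 cm^3/s/cm^2

126.6 cm^3/s/cm^2


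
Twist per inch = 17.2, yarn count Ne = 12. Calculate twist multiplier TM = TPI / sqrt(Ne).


Formula: TM = TPI / sqrt(Ne)
Step 1: sqrt(Ne) = sqrt(12) = 3.4641
Step 2: TM = 17.2 / 3.4641 = 4.97

4.97 TM


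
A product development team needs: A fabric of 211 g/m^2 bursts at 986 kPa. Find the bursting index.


Formula: Bursting Index = Bursting Strength / Fabric GSM
BI = 986 kPa / 211 g/m^2
BI = 4.673 kPa/(g/m^2)

4.673 kPa/(g/m^2)


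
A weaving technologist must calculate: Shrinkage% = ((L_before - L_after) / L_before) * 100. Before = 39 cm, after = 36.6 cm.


Formula: Shrinkage% = ((L_before - L_after) / L_before) * 100
Step 1: Shrinkage = 39 - 36.6 = 2.4 cm
Step 2: Shrinkage% = (2.4 / 39) * 100
Step 3: Shrinkage% = 0.061538 * 100 = 6.1538% ≈ 6.2%

6.2%


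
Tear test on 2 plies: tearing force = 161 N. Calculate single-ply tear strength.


Formula: Per-ply strength = Total force / Number of plies
Per-ply = 161 N / 2
Per-ply = 80.5 N

80.5 N


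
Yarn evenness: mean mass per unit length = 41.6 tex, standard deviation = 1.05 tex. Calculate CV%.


Formula: CV% = (standard deviation / mean) * 100
Step 1: Ratio = 1.05 / 41.6 = 0.02524
Step 2: CV% = 0.02524 * 100 = 2.524% ≈ 2.5%

2.5%


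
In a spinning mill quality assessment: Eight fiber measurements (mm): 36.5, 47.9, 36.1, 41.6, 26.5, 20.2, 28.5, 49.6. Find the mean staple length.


Formula: Mean = sum of lengths / count
Sum = 36.5 + 47.9 + 36.1 + 41.6 + 26.5 + 20.2 + 28.5 + 49.6
Sum = 286.9 mm
Mean = 286.9 / 8 = 35.86 mm

35.86 mm


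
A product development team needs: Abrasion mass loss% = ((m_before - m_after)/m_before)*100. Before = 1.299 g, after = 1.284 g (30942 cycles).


Formula: Mass loss% = ((m_before - m_after) / m_before) * 100
Step 1: Mass loss = 1.299 - 1.284 = 0.015 g
Step 2: Ratio = 0.015 / 1.299 = 0.0115473
Step 3: Mass loss% = 0.0115473 * 100 = 1.15473% ≈ 1.15%

1.15%


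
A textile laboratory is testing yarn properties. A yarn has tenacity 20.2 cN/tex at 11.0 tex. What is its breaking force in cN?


Formula: Breaking force = Tenacity * Linear density
F = 20.2 cN/tex * 11.0 tex
F = 222.20 cN

222.20 cN


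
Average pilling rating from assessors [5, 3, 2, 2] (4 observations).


Formula: Mean = sum / count
Sum = 5 + 3 + 2 + 2 = 12
Mean = 12 / 4 = 3.0

3.0


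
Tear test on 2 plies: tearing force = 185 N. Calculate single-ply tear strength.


Formula: Per-ply strength = Total force / Number of plies
Per-ply = 185 N / 2
Per-ply = 92.5 N

92.5 N


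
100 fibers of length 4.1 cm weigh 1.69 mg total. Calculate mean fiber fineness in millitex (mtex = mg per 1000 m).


Formula: fineness (mtex) = mass (mg) / total length (km) = (mass_mg / total_length_m) * 1000
Step 1: Convert fiber length: 4.1 cm = 0.041 m
Step 2: Total fiber length = 100 * 0.041 = 4.1 m
Step 3: Linear density = 1.69 mg / 4.1 m = 0.4122 mg/m
Step 4: fineness = 0.4122 * 1000 = 412.2 mtex

412.2 mtex


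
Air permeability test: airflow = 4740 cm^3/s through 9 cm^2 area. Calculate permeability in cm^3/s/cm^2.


Formula: Air Permeability = Airflow / Test Area
AP = 4740 cm^3/s / 9 cm^2
AP = 526.7 cm^3/s/cm^2

526.7 cm^3/s/cm^2


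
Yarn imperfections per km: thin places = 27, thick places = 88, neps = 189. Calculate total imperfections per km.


Formula: Total = thin places + thick places + neps
Total = 27 + 88 + 189
Total = 304 imperfections/km

304 imperfections/km


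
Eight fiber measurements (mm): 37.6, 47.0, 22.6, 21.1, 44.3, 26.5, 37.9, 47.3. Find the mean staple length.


Formula: Mean = sum of lengths / count
Sum = 37.6 + 47.0 + 22.6 + 21.1 + 44.3 + 26.5 + 37.9 + 47.3
Sum = 284.3 mm
Mean = 284.3 / 8 = 35.54 mm

35.54 mm


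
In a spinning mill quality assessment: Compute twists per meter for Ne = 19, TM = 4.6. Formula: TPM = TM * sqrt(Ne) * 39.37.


Formula: TPM = TM * sqrt(Ne) * 39.37
Step 1: sqrt(Ne) = sqrt(19) = 4.3589
Step 2: TM * sqrt(Ne) = 4.6 * 4.3589 = 20.0509
Step 3: TPM = 20.0509 * 39.37 = 789 twists/m

789 twists/m


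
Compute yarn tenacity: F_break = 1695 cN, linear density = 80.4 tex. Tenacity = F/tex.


Formula: Tenacity = Breaking force / Linear density
Tenacity = 1695 cN / 80.4 tex
Tenacity = 21.08 cN/tex

21.08 cN/tex


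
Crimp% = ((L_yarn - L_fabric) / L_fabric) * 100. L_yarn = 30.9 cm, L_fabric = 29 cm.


Formula: Crimp% = ((L_yarn - L_fabric) / L_fabric) * 100
Step 1: Extension = 30.9 - 29 = 1.9 cm
Step 2: Crimp% = (1.9 / 29) * 100
Step 3: Crimp% = 0.065517 * 100 = 6.5517% ≈ 6.6%

6.6%


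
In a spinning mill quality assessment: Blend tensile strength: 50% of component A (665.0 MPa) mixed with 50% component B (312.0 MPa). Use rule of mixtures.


Formula: Blend property = (fraction_A * property_A) + (fraction_B * property_B)
Step 1: Contribution A = 50/100 * 665.0 MPa = 332.5 MPa
Step 2: Contribution B = 50/100 * 312.0 MPa = 156.0 MPa
Step 3: Blend tensile strength = 332.5 + 156.0 = 488.5 MPa

488.5 MPa


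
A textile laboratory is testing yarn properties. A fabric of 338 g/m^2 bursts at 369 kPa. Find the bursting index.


Formula: Bursting Index = Bursting Strength / Fabric GSM
BI = 369 kPa / 338 g/m^2
BI = 1.092 kPa/(g/m^2)

1.092 kPa/(g/m^2)


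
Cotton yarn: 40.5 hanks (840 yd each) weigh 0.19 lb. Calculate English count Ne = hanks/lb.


Formula: Ne = hanks / mass_lb
Substituting: Ne = 40.5 / 0.19
Ne = 213.2

213.2 Ne


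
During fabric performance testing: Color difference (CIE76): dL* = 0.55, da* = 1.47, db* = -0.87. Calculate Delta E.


Formula: Delta E = sqrt(dL*^2 + da*^2 + db*^2)
Step 1: dL*^2 = 0.55^2 = 0.3025
Step 2: da*^2 = 1.47^2 = 2.1609
Step 3: db*^2 = (-0.87)^2 = 0.7569
Step 4: Sum = 0.3025 + 2.1609 + 0.7569 = 3.2203
Step 5: Delta E = sqrt(3.2203) = 1.79

1.79 Delta E


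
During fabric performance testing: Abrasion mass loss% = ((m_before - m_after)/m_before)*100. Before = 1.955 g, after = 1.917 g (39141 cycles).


Formula: Mass loss% = ((m_before - m_after) / m_before) * 100
Step 1: Mass loss = 1.955 - 1.917 = 0.038 g
Step 2: Ratio = 0.038 / 1.955 = 0.0194373
Step 3: Mass loss% = 0.0194373 * 100 = 1.94373% ≈ 1.94%

1.94%


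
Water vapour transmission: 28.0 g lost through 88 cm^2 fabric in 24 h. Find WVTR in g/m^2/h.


Formula: WVTR = mass_loss / (area * time)
Step 1: Convert area: 88 cm^2 = 0.0088 m^2
Step 2: WVTR = 28.0 g / (0.0088 m^2 * 24 h)
Step 3: WVTR = 28.0 / 0.2112 = 132.6 g/m^2/h

132.6 g/m^2/h


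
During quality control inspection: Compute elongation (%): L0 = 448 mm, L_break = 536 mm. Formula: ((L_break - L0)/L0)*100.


Formula: Elongation (%) = ((L_break - L0) / L0) * 100
Step 1: Extension = 536 - 448 = 88 mm
Step 2: Elongation = (88 / 448) * 100
Step 3: Elongation = 0.196429 * 100 = 19.6429% ≈ 19.6%

19.6%


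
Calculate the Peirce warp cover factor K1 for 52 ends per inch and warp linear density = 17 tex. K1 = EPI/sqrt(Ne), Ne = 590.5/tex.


Formula: K1 = EPI / sqrt(Ne), with Ne = 590.5 / tex_warp
Step 1: Ne = 590.5 / 17 = 34.735
Step 2: sqrt(Ne) = sqrt(34.735) = 5.8936
Step 3: K1 = 52 / 5.8936 = 8.8

8.8


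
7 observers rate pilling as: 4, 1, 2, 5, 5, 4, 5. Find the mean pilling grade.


Formula: Mean = sum / count
Sum = 4 + 1 + 2 + 5 + 5 + 4 + 5 = 26
Mean = 26 / 7 = 3.7

3.7


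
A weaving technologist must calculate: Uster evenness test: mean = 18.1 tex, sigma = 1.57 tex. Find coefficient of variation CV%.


Formula: CV% = (standard deviation / mean) * 100
Step 1: Ratio = 1.57 / 18.1 = 0.08674
Step 2: CV% = 0.08674 * 100 = 8.674% ≈ 8.7%

8.7%


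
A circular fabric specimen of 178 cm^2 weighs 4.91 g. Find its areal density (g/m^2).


Formula: GSM = mass_g / area_m2
Step 1: Convert area: 178 cm^2 = 178 / 10000 = 0.0178 m^2
Step 2: GSM = 4.91 g / 0.0178 m^2 = 275.8 g/m^2

275.8 g/m^2


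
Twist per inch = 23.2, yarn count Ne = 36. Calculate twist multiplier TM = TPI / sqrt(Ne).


Formula: TM = TPI / sqrt(Ne)
Step 1: sqrt(Ne) = sqrt(36) = 6
Step 2: TM = 23.2 / 6 = 3.87

3.87 TM


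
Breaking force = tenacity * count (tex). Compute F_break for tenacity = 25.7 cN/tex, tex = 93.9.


Formula: Breaking force = Tenacity * Linear density
F = 25.7 cN/tex * 93.9 tex
F = 2413.23 cN

2413.23 cN


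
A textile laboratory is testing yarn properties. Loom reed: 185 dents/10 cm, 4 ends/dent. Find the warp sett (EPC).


Formula: EPC = (dents per 10 cm * ends per dent) / 10
Step 1: Total ends per 10 cm = 185 * 4 = 740
Step 2: EPC = 740 / 10 = 74.0 ends/cm

74.0 ends/cm


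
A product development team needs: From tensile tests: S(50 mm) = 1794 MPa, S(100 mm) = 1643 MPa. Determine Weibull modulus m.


Formula: m = ln(L1/L2) / ln(S2/S1)
Step 1: ln(L1/L2) = ln(50/100) = -0.69315
Step 2: S2/S1 = 1643/1794 = 0.91583
Step 3: ln(S2/S1) = ln(0.91583) = -0.08792
Step 4: m = -0.69315 / -0.08792 = 7.88

7.88 (Weibull m)


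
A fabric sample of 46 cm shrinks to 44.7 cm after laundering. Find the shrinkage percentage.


Formula: Shrinkage% = ((L_before - L_after) / L_before) * 100
Step 1: Shrinkage = 46 - 44.7 = 1.3 cm
Step 2: Shrinkage% = (1.3 / 46) * 100
Step 3: Shrinkage% = 0.028261 * 100 = 2.8261% ≈ 2.8%

2.8%


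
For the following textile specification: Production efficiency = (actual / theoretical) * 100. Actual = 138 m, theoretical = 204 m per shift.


Formula: Efficiency% = (Actual output / Theoretical output) * 100
Efficiency% = (138 / 204) * 100
Efficiency% = 0.676471 * 100 = 67.6471% ≈ 67.6%

67.6%


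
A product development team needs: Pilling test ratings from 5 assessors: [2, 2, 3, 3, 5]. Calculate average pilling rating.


Formula: Mean = sum / count
Sum = 2 + 2 + 3 + 3 + 5 = 15
Mean = 15 / 5 = 3.0

3.0


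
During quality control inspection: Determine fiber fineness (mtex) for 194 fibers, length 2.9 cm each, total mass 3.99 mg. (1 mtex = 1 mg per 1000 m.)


Formula: fineness (mtex) = mass (mg) / total length (km) = (mass_mg / total_length_m) * 1000
Step 1: Convert fiber length: 2.9 cm = 0.029 m
Step 2: Total fiber length = 194 * 0.029 = 5.626 m
Step 3: Linear density = 3.99 mg / 5.626 m = 0.7092 mg/m
Step 4: fineness = 0.7092 * 1000 = 709.2 mtex

709.2 mtex


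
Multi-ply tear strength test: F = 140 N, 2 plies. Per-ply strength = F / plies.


Formula: Per-ply strength = Total force / Number of plies
Per-ply = 140 N / 2
Per-ply = 70 N

70 N


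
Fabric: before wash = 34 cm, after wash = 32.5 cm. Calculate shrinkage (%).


Formula: Shrinkage% = ((L_before - L_after) / L_before) * 100
Step 1: Shrinkage = 34 - 32.5 = 1.5 cm
Step 2: Shrinkage% = (1.5 / 34) * 100
Step 3: Shrinkage% = 0.044118 * 100 = 4.4118% ≈ 4.4%

4.4%


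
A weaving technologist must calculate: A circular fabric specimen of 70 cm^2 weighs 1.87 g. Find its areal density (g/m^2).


Formula: GSM = mass_g / area_m2
Step 1: Convert area: 70 cm^2 = 70 / 10000 = 0.007 m^2
Step 2: GSM = 1.87 g / 0.007 m^2 = 267.1 g/m^2

267.1 g/m^2


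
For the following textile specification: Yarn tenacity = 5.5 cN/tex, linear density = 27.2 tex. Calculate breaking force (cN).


Formula: Breaking force = Tenacity * Linear density
F = 5.5 cN/tex * 27.2 tex
F = 149.60 cN

149.60 cN


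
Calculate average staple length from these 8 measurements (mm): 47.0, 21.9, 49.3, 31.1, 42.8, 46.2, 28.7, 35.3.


Formula: Mean = sum of lengths / count
Sum = 47.0 + 21.9 + 49.3 + 31.1 + 42.8 + 46.2 + 28.7 + 35.3
Sum = 302.3 mm
Mean = 302.3 / 8 = 37.79 mm

37.79 mm


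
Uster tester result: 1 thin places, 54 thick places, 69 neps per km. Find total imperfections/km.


Formula: Total = thin places + thick places + neps
Total = 1 + 54 + 69
Total = 124 imperfections/km

124 imperfections/km


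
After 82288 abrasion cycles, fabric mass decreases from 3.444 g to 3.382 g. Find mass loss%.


Formula: Mass loss% = ((m_before - m_after) / m_before) * 100
Step 1: Mass loss = 3.444 - 3.382 = 0.062 g
Step 2: Ratio = 0.062 / 3.444 = 0.0180023
Step 3: Mass loss% = 0.0180023 * 100 = 1.80023% ≈ 1.80%

1.80%


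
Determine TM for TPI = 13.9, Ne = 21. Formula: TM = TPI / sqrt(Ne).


Formula: TM = TPI / sqrt(Ne)
Step 1: sqrt(Ne) = sqrt(21) = 4.5826
Step 2: TM = 13.9 / 4.5826 = 3.03

3.03 TM


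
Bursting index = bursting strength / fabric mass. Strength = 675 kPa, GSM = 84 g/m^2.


Formula: Bursting Index = Bursting Strength / Fabric GSM
BI = 675 kPa / 84 g/m^2
BI = 8.036 kPa/(g/m^2)

8.036 kPa/(g/m^2)


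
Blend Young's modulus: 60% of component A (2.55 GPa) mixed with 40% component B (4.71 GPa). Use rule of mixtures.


Formula: Blend property = (fraction_A * property_A) + (fraction_B * property_B)
Step 1: Contribution A = 60/100 * 2.55 GPa = 1.53 GPa
Step 2: Contribution B = 40/100 * 4.71 GPa = 1.884 GPa
Step 3: Blend Young's modulus = 1.53 + 1.884 = 3.414 GPa

3.414 GPa


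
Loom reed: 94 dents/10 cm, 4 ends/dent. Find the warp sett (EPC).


Formula: EPC = (dents per 10 cm * ends per dent) / 10
Step 1: Total ends per 10 cm = 94 * 4 = 376
Step 2: EPC = 376 / 10 = 37.6 ends/cm

37.6 ends/cm


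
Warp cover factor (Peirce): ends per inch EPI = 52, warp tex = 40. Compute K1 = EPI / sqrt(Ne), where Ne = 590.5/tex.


Formula: K1 = EPI / sqrt(Ne), with Ne = 590.5 / tex_warp
Step 1: Ne = 590.5 / 40 = 14.763
Step 2: sqrt(Ne) = sqrt(14.763) = 3.8423
Step 3: K1 = 52 / 3.8423 = 13.5

13.5


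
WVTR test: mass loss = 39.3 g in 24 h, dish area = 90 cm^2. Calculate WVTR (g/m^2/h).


Formula: WVTR = mass_loss / (area * time)
Step 1: Convert area: 90 cm^2 = 0.009 m^2
Step 2: WVTR = 39.3 g / (0.009 m^2 * 24 h)
Step 3: WVTR = 39.3 / 0.216 = 181.9 g/m^2/h

181.9 g/m^2/h


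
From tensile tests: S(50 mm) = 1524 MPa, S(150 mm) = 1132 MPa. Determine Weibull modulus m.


Formula: m = ln(L1/L2) / ln(S2/S1)
Step 1: ln(L1/L2) = ln(50/150) = -1.09861
Step 2: S2/S1 = 1132/1524 = 0.74278
Step 3: ln(S2/S1) = ln(0.74278) = -0.29736
Step 4: m = -1.09861 / -0.29736 = 3.69

3.69 (Weibull m)


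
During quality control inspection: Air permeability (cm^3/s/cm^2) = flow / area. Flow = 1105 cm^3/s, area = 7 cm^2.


Formula: Air Permeability = Airflow / Test Area
AP = 1105 cm^3/s / 7 cm^2
AP = 157.9 cm^3/s/cm^2

157.9 cm^3/s/cm^2


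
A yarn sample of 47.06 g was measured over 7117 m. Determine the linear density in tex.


Formula: Tex = (mass_g / length_m) * 1000
Substituting: Tex = (47.06 / 7117) * 1000
Intermediate: 47.06 / 7117 = 0.00661234 g/m
Tex = 0.00661234 * 1000 = 6.61 tex

6.61 tex


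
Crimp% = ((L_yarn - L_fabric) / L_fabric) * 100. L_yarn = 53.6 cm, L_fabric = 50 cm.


Formula: Crimp% = ((L_yarn - L_fabric) / L_fabric) * 100
Step 1: Extension = 53.6 - 50 = 3.6 cm
Step 2: Crimp% = (3.6 / 50) * 100
Step 3: Crimp% = 0.072 * 100 = 7.2%

7.2%


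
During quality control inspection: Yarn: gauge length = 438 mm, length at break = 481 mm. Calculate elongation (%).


Formula: Elongation (%) = ((L_break - L0) / L0) * 100
Step 1: Extension = 481 - 438 = 43 mm
Step 2: Elongation = (43 / 438) * 100
Step 3: Elongation = 0.098174 * 100 = 9.8174% ≈ 9.8%

9.8%


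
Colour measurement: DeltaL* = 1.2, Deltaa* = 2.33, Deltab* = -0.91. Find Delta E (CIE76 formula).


Formula: Delta E = sqrt(dL*^2 + da*^2 + db*^2)
Step 1: dL*^2 = 1.2^2 = 1.44
Step 2: da*^2 = 2.33^2 = 5.4289
Step 3: db*^2 = (-0.91)^2 = 0.8281
Step 4: Sum = 1.44 + 5.4289 + 0.8281 = 7.697
Step 5: Delta E = sqrt(7.697) = 2.77

2.77 Delta E


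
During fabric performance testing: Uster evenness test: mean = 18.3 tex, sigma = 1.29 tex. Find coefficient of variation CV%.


Formula: CV% = (standard deviation / mean) * 100
Step 1: Ratio = 1.29 / 18.3 = 0.070492
Step 2: CV% = 0.070492 * 100 = 7.0492% ≈ 7.0%

7.0%


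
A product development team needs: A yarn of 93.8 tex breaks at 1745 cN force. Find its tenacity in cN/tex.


Formula: Tenacity = Breaking force / Linear density
Tenacity = 1745 cN / 93.8 tex
Tenacity = 18.60 cN/tex

18.60 cN/tex


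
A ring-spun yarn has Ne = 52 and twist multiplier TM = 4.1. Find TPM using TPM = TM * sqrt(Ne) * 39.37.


Formula: TPM = TM * sqrt(Ne) * 39.37
Step 1: sqrt(Ne) = sqrt(52) = 7.2111
Step 2: TM * sqrt(Ne) = 4.1 * 7.2111 = 29.5655
Step 3: TPM = 29.5655 * 39.37 = 1164 twists/m

1164 twists/m


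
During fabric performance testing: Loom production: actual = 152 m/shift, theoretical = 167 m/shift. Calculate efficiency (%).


Formula: Efficiency% = (Actual output / Theoretical output) * 100
Efficiency% = (152 / 167) * 100
Efficiency% = 0.91018 * 100 = 91.018% ≈ 91.0%

91.0%


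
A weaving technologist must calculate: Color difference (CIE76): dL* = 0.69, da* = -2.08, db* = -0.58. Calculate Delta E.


Formula: Delta E = sqrt(dL*^2 + da*^2 + db*^2)
Step 1: dL*^2 = 0.69^2 = 0.4761
Step 2: da*^2 = (-2.08)^2 = 4.3264
Step 3: db*^2 = (-0.58)^2 = 0.3364
Step 4: Sum = 0.4761 + 4.3264 + 0.3364 = 5.1389
Step 5: Delta E = sqrt(5.1389) = 2.27

2.27 Delta E


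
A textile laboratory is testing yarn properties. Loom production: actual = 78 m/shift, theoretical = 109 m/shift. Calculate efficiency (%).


Formula: Efficiency% = (Actual output / Theoretical output) * 100
Efficiency% = (78 / 109) * 100
Efficiency% = 0.715596 * 100 = 71.5596% ≈ 71.6%

71.6%


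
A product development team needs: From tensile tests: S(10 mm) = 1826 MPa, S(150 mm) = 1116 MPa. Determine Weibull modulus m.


Formula: m = ln(L1/L2) / ln(S2/S1)
Step 1: ln(L1/L2) = ln(10/150) = -2.70805
Step 2: S2/S1 = 1116/1826 = 0.61117
Step 3: ln(S2/S1) = ln(0.61117) = -0.49238
Step 4: m = -2.70805 / -0.49238 = 5.50

5.50 (Weibull m)


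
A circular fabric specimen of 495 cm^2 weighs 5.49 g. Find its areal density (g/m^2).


Formula: GSM = mass_g / area_m2
Step 1: Convert area: 495 cm^2 = 495 / 10000 = 0.0495 m^2
Step 2: GSM = 5.49 g / 0.0495 m^2 = 110.9 g/m^2

110.9 g/m^2


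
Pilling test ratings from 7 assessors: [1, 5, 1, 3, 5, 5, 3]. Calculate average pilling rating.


Formula: Mean = sum / count
Sum = 1 + 5 + 1 + 3 + 5 + 5 + 3 = 23
Mean = 23 / 7 = 3.3

3.3


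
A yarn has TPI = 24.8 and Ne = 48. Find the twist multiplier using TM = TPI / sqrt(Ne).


Formula: TM = TPI / sqrt(Ne)
Step 1: sqrt(Ne) = sqrt(48) = 6.9282
Step 2: TM = 24.8 / 6.9282 = 3.58

3.58 TM


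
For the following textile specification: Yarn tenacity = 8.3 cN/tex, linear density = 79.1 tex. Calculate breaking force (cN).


Formula: Breaking force = Tenacity * Linear density
F = 8.3 cN/tex * 79.1 tex
F = 656.53 cN

656.53 cN


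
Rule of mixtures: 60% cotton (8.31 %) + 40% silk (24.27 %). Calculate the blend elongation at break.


Formula: Blend property = (fraction_A * property_A) + (fraction_B * property_B)
Step 1: Contribution A = 60/100 * 8.31 % = 4.986 %
Step 2: Contribution B = 40/100 * 24.27 % = 9.708 %
Step 3: Blend elongation at break = 4.986 + 9.708 = 14.694 %

14.694 %


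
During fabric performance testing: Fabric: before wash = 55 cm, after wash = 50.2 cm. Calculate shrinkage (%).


Formula: Shrinkage% = ((L_before - L_after) / L_before) * 100
Step 1: Shrinkage = 55 - 50.2 = 4.8 cm
Step 2: Shrinkage% = (4.8 / 55) * 100
Step 3: Shrinkage% = 0.087273 * 100 = 8.7273% ≈ 8.7%

8.7%


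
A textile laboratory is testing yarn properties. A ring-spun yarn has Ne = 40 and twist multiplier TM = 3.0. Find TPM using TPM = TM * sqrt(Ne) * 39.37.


Formula: TPM = TM * sqrt(Ne) * 39.37
Step 1: sqrt(Ne) = sqrt(40) = 6.3246
Step 2: TM * sqrt(Ne) = 3.0 * 6.3246 = 18.9738
Step 3: TPM = 18.9738 * 39.37 = 747 twists/m

747 twists/m


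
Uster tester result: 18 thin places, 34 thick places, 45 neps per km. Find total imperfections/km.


Formula: Total = thin places + thick places + neps
Total = 18 + 34 + 45
Total = 97 imperfections/km

97 imperfections/km


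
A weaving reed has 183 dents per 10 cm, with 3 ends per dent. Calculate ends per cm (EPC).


Formula: EPC = (dents per 10 cm * ends per dent) / 10
Step 1: Total ends per 10 cm = 183 * 3 = 549
Step 2: EPC = 549 / 10 = 54.9 ends/cm

54.9 ends/cm


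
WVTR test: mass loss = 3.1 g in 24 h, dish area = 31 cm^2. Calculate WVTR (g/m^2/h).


Formula: WVTR = mass_loss / (area * time)
Step 1: Convert area: 31 cm^2 = 0.0031 m^2
Step 2: WVTR = 3.1 g / (0.0031 m^2 * 24 h)
Step 3: WVTR = 3.1 / 0.0744 = 41.7 g/m^2/h

41.7 g/m^2/h


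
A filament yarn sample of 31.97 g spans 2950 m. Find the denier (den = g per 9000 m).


Formula: den = (mass_g / length_m) * 9000
Substituting: den = (31.97 / 2950) * 9000
Intermediate: 31.97 / 2950 = 0.01083729 g/m
den = 0.01083729 * 9000 = 97.5 denier

97.5 denier


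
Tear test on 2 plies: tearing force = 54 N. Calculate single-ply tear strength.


Formula: Per-ply strength = Total force / Number of plies
Per-ply = 54 N / 2
Per-ply = 27 N

27 N


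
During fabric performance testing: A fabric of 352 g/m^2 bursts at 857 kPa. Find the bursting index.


Formula: Bursting Index = Bursting Strength / Fabric GSM
BI = 857 kPa / 352 g/m^2
BI = 2.435 kPa/(g/m^2)

2.435 kPa/(g/m^2)


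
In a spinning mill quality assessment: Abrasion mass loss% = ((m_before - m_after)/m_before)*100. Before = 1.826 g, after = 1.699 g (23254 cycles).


Formula: Mass loss% = ((m_before - m_after) / m_before) * 100
Step 1: Mass loss = 1.826 - 1.699 = 0.127 g
Step 2: Ratio = 0.127 / 1.826 = 0.0695509
Step 3: Mass loss% = 0.0695509 * 100 = 6.95509% ≈ 6.96%

6.96%


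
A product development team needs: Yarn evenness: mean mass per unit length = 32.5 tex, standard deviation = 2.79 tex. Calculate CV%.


Formula: CV% = (standard deviation / mean) * 100
Step 1: Ratio = 2.79 / 32.5 = 0.085846
Step 2: CV% = 0.085846 * 100 = 8.5846% ≈ 8.6%

8.6%


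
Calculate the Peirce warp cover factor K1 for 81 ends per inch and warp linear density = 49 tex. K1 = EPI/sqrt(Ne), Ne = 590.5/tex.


Formula: K1 = EPI / sqrt(Ne), with Ne = 590.5 / tex_warp
Step 1: Ne = 590.5 / 49 = 12.051
Step 2: sqrt(Ne) = sqrt(12.051) = 3.4715
Step 3: K1 = 81 / 3.4715 = 23.3

23.3


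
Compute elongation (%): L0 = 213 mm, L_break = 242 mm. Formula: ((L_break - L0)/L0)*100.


Formula: Elongation (%) = ((L_break - L0) / L0) * 100
Step 1: Extension = 242 - 213 = 29 mm
Step 2: Elongation = (29 / 213) * 100
Step 3: Elongation = 0.13615 * 100 = 13.615% ≈ 13.6%

13.6%


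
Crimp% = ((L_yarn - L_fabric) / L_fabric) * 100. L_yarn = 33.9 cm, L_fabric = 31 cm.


Formula: Crimp% = ((L_yarn - L_fabric) / L_fabric) * 100
Step 1: Extension = 33.9 - 31 = 2.9 cm
Step 2: Crimp% = (2.9 / 31) * 100
Step 3: Crimp% = 0.093548 * 100 = 9.3548% ≈ 9.4%

9.4%


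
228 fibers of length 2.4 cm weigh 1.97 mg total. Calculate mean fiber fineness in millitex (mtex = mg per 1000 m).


Formula: fineness (mtex) = mass (mg) / total length (km) = (mass_mg / total_length_m) * 1000
Step 1: Convert fiber length: 2.4 cm = 0.024 m
Step 2: Total fiber length = 228 * 0.024 = 5.472 m
Step 3: Linear density = 1.97 mg / 5.472 m = 0.3600 mg/m
Step 4: fineness = 0.3600 * 1000 = 360.0 mtex

360.0 mtex


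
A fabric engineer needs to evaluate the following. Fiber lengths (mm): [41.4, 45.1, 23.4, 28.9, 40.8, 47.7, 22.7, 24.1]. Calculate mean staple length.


Formula: Mean = sum of lengths / count
Sum = 41.4 + 45.1 + 23.4 + 28.9 + 40.8 + 47.7 + 22.7 + 24.1
Sum = 274.1 mm
Mean = 274.1 / 8 = 34.26 mm

34.26 mm


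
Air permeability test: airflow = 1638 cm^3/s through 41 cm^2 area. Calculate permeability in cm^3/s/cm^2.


Formula: Air Permeability = Airflow / Test Area
AP = 1638 cm^3/s / 41 cm^2
AP = 40.0 cm^3/s/cm^2

40.0 cm^3/s/cm^2


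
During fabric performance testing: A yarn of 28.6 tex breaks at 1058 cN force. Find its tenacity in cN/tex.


Formula: Tenacity = Breaking force / Linear density
Tenacity = 1058 cN / 28.6 tex
Tenacity = 36.99 cN/tex

36.99 cN/tex


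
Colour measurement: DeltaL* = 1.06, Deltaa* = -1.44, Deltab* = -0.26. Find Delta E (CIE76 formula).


Formula: Delta E = sqrt(dL*^2 + da*^2 + db*^2)
Step 1: dL*^2 = 1.06^2 = 1.1236
Step 2: da*^2 = (-1.44)^2 = 2.0736
Step 3: db*^2 = (-0.26)^2 = 0.0676
Step 4: Sum = 1.1236 + 2.0736 + 0.0676 = 3.2648
Step 5: Delta E = sqrt(3.2648) = 1.81

1.81 Delta E


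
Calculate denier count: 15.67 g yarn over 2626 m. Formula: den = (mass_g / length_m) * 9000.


Formula: den = (mass_g / length_m) * 9000
Substituting: den = (15.67 / 2626) * 9000
Intermediate: 15.67 / 2626 = 0.00596725 g/m
den = 0.00596725 * 9000 = 53.7 denier

53.7 denier
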